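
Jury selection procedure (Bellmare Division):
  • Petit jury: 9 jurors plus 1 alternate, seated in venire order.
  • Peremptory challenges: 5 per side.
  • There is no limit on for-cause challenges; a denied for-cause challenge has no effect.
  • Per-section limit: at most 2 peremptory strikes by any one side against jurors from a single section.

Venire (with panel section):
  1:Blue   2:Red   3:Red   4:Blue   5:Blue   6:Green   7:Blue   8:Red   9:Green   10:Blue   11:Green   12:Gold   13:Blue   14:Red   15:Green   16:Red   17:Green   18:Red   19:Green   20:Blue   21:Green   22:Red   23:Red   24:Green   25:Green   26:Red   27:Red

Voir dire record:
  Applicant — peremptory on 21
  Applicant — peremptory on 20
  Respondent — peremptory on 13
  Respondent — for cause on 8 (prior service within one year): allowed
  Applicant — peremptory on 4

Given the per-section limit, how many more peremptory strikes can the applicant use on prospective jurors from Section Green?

Applicant peremptories so far: #21, #20, #4 — 3 of 5 used, 2 left overall.
Against Section Green: #21 — 1 used; per-section cap 2 leaves 1.
Binding limit: min(2, 1) = 1.

1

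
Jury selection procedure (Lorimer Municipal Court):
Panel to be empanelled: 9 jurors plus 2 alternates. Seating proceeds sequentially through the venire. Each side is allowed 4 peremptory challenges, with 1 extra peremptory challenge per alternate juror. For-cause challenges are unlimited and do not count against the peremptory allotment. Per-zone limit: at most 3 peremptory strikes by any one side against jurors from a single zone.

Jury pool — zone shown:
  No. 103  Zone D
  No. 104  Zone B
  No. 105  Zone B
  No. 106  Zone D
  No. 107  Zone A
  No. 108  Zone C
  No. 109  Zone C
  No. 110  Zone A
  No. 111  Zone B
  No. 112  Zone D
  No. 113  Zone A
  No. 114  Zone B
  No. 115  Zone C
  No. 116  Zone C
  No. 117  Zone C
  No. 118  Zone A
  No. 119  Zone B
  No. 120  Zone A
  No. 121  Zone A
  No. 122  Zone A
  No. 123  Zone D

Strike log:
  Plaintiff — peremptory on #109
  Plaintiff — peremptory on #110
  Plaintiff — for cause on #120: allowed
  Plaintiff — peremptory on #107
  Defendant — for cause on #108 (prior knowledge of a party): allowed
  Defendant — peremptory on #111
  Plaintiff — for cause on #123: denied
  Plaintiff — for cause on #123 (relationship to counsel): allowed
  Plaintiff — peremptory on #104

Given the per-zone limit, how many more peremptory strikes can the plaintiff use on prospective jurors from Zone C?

2

Plaintiff peremptories so far: #109, #110, #107, #104 — 4 of 6 used, 2 left overall.
Against Zone C: #109 — 1 used; per-zone cap 3 leaves 2.
Binding limit: min(2, 2) = 2.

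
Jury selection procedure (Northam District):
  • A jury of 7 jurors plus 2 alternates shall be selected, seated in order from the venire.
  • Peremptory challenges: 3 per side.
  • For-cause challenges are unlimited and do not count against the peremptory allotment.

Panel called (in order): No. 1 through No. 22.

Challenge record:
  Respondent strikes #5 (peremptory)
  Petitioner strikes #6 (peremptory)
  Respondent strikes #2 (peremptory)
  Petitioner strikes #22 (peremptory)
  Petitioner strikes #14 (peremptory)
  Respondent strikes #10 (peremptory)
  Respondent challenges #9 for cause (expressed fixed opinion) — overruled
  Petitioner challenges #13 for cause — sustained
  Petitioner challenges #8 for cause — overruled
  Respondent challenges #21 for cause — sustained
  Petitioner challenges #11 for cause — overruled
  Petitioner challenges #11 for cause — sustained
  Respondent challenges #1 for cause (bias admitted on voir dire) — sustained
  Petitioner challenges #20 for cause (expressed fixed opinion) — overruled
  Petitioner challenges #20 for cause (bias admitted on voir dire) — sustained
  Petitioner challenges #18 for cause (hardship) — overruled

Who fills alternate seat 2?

Removed: #1, #2, #5, #6, #10, #11, #13, #14, #20, #21, #22. (#8, #9, #18 stay — for-cause denied.)
Seating in order: seats 1–7 → #3, #4, #7, #8, #9, #12, #15; alternates → #16, #17.
So alternate 2 is #17.

17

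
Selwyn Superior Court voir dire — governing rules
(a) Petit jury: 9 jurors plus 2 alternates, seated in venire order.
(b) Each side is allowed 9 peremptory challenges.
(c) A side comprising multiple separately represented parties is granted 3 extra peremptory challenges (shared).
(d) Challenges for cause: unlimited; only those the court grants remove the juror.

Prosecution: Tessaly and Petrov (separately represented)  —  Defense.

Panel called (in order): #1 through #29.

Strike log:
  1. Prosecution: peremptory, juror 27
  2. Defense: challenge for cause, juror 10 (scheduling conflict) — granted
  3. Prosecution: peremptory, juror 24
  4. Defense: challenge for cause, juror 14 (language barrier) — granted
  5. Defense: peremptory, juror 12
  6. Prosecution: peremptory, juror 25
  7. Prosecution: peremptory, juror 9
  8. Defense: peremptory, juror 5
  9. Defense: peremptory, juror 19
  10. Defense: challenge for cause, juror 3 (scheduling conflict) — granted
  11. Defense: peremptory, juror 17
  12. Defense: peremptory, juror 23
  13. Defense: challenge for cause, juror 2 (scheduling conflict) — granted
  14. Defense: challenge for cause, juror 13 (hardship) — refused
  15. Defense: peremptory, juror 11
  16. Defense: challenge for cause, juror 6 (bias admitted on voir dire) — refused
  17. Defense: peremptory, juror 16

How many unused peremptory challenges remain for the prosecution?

8

Prosecution allotment: 9 base + 3 multi-party = 12.
Prosecution peremptories used: #27, #24, #25, #9 — 4.
Remaining: 12 − 4 = 8.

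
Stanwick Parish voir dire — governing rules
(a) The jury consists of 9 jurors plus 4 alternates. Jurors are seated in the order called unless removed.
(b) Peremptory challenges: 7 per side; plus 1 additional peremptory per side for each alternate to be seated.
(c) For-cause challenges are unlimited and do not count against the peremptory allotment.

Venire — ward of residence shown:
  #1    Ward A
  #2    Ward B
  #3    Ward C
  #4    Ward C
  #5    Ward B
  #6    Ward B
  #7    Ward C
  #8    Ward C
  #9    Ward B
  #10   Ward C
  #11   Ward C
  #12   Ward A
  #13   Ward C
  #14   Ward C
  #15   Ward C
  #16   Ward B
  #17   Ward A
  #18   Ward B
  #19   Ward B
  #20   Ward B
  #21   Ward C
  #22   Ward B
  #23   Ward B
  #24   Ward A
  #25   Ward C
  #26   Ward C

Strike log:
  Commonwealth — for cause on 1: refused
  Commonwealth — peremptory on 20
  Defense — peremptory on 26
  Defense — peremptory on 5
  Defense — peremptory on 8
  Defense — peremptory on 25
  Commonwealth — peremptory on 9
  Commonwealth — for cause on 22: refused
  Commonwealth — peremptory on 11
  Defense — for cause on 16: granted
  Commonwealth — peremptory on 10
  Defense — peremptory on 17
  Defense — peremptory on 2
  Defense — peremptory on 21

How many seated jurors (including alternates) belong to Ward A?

Removed: #2, #5, #8, #9, #10, #11, #16, #17, #20, #21, #25, #26.
Seated (13 incl. alternates): #1, #3, #4, #6, #7, #12, #13, #14, #15, #18, #19, #22, #23.
Of those, in Ward A: #1, #12 → 2.

2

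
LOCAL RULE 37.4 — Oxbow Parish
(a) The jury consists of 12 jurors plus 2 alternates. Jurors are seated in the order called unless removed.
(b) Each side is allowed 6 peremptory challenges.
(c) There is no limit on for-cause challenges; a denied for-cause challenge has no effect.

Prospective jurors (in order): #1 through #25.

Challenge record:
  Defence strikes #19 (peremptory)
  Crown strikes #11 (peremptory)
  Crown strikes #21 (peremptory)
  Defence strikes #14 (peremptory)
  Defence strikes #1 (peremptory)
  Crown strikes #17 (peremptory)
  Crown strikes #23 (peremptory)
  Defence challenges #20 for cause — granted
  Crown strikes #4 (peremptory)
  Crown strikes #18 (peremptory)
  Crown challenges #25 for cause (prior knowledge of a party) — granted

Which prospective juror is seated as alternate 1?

Removed: #1, #4, #11, #14, #17, #18, #19, #20, #21, #23, #25.
Seating in order: seats 1–12 → #2, #3, #5, #6, #7, #8, #9, #10, #12, #13, #15, #16; alternates → #22, #24.
So alternate 1 is #22.

22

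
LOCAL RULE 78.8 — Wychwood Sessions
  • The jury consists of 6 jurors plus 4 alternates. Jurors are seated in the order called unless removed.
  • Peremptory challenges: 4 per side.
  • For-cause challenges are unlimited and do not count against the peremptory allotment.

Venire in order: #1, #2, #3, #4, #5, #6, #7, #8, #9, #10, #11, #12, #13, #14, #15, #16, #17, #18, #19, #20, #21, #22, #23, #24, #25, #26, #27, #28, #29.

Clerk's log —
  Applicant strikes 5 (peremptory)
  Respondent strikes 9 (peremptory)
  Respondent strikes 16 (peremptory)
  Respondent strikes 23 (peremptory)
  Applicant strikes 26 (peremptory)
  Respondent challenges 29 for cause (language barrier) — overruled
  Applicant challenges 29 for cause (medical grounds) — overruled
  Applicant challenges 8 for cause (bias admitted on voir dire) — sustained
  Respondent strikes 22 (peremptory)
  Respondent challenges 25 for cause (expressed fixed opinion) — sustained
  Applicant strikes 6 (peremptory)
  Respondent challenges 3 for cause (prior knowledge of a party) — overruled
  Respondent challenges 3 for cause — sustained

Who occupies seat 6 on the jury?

Removed: #3, #5, #6, #8, #9, #16, #22, #23, #25, #26. (#29 stays — for-cause denied.)
Filling seats in venire order through position 6: #1, #2, #4, #7, #10, #11.
So seat 6 is #11.

11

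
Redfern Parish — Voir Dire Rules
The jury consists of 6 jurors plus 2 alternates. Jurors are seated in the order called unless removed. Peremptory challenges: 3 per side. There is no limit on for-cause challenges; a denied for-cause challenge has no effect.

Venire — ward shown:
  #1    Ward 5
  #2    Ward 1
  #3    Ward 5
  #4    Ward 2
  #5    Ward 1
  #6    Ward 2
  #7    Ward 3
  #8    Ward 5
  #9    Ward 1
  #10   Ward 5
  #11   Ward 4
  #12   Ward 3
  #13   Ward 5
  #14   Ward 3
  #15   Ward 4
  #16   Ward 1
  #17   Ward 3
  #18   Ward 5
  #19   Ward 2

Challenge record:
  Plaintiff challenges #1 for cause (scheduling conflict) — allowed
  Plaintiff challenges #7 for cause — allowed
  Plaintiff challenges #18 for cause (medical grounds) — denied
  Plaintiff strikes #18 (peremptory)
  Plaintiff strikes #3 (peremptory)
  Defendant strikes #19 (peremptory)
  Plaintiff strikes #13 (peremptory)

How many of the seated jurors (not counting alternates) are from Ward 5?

Removed: #1, #3, #7, #13, #18, #19.
Seated jurors 1–6: #2, #4, #5, #6, #8, #9 (alternates #10, #11 not counted).
Of those, in Ward 5: #8 → 1.

1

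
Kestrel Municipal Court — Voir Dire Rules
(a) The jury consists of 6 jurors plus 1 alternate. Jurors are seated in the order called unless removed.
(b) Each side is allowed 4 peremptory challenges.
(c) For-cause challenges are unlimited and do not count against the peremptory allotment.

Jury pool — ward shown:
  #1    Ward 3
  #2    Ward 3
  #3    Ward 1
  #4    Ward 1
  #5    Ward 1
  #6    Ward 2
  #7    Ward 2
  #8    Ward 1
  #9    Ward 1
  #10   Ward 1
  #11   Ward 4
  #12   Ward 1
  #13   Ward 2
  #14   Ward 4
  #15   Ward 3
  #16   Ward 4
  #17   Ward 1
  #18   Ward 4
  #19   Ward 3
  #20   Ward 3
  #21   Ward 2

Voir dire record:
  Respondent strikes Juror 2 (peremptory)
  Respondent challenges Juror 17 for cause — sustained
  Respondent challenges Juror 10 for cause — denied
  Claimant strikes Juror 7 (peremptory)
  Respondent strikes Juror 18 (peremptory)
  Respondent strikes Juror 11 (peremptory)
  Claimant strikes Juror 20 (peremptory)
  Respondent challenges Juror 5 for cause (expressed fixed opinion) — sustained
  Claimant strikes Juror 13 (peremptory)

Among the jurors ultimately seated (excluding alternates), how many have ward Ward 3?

1

Removed: #2, #5, #7, #11, #13, #17, #18, #20.
Seated jurors 1–6: #1, #3, #4, #6, #8, #9 (alternates #10 not counted).
Of those, in Ward 3: #1 → 1.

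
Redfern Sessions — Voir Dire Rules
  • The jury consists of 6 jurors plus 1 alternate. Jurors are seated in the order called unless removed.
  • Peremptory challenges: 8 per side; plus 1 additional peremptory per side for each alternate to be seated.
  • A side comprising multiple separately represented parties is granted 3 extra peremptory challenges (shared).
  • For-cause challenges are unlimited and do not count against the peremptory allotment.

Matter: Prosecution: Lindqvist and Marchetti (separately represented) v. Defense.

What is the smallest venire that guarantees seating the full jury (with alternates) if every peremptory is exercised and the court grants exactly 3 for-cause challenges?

31

Seats to fill: 6 + 1 alternates = 7.
Peremptories — Prosecution: 8 + 1×1 + 3 = 12; Defense: 8 + 1×1 = 9; total 21.
For-cause removals: 3.
Minimum venire: 7 + 21 + 3 = 31.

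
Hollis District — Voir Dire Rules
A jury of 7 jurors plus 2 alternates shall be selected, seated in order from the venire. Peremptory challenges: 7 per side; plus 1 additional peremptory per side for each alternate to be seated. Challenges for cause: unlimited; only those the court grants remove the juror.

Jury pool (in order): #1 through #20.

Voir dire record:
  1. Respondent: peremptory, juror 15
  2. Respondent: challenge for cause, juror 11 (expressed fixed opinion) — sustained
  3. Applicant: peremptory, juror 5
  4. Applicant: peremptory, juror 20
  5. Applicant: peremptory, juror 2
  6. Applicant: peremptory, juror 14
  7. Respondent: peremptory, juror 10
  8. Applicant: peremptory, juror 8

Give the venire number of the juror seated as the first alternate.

Removed: #2, #5, #8, #10, #11, #14, #15, #20.
Seating in order: seats 1–7 → #1, #3, #4, #6, #7, #9, #12; alternates → #13, #16.
So alternate 1 is #13.

13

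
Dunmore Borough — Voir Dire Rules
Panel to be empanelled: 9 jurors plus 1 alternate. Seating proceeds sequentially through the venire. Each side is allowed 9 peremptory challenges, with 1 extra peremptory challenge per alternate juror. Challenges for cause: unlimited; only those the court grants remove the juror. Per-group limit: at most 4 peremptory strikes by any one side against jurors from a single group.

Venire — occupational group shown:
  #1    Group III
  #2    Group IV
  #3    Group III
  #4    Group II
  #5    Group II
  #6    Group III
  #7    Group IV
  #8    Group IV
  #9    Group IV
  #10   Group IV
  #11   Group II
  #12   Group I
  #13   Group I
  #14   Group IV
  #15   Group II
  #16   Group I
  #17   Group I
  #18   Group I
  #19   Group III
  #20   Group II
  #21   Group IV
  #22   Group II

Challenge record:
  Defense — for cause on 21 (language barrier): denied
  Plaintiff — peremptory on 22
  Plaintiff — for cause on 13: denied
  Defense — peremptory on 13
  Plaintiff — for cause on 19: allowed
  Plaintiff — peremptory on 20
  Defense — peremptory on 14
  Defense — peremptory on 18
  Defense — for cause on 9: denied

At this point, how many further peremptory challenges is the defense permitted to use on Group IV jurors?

3

Defense peremptories so far: #13, #14, #18 — 3 of 10 used, 7 left overall.
Against Group IV: #14 — 1 used; per-group cap 4 leaves 3.
Binding limit: min(7, 3) = 3.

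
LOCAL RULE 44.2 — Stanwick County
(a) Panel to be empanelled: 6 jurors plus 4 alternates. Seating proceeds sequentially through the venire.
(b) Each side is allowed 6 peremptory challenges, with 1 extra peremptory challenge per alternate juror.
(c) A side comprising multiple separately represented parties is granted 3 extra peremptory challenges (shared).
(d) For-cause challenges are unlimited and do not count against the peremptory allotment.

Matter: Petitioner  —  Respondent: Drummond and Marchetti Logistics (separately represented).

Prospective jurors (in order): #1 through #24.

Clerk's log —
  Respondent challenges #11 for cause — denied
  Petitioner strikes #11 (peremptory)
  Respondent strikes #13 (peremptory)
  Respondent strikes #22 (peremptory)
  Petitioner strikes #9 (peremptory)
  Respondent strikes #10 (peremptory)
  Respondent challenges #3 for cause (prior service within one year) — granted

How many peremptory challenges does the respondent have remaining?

10

Respondent allotment: 6 base + 1 × 4 alternates + 3 multi-party = 13.
Respondent peremptories used: #13, #22, #10 — 3 (for-cause on #11, #3 don't count).
Remaining: 13 − 3 = 10.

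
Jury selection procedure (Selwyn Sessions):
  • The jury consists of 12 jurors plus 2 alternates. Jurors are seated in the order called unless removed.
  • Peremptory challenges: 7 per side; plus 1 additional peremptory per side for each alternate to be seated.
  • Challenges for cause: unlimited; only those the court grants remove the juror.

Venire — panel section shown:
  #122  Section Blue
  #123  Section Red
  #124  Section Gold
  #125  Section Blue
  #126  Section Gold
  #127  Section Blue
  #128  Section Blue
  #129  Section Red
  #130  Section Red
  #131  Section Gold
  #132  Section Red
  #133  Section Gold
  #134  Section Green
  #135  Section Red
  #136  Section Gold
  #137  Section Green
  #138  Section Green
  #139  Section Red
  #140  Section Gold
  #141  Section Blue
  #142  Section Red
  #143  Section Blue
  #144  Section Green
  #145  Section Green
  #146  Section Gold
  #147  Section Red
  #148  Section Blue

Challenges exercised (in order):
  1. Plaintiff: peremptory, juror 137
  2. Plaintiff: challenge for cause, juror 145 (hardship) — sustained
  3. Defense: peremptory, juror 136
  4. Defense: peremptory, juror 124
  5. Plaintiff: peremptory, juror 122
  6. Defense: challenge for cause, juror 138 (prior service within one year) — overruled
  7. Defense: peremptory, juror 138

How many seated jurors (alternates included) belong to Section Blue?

Removed: #122, #124, #136, #137, #138, #145.
Seated (14 incl. alternates): #123, #125, #126, #127, #128, #129, #130, #131, #132, #133, #134, #135, #139, #140.
Of those, in Section Blue: #125, #127, #128 → 3.

3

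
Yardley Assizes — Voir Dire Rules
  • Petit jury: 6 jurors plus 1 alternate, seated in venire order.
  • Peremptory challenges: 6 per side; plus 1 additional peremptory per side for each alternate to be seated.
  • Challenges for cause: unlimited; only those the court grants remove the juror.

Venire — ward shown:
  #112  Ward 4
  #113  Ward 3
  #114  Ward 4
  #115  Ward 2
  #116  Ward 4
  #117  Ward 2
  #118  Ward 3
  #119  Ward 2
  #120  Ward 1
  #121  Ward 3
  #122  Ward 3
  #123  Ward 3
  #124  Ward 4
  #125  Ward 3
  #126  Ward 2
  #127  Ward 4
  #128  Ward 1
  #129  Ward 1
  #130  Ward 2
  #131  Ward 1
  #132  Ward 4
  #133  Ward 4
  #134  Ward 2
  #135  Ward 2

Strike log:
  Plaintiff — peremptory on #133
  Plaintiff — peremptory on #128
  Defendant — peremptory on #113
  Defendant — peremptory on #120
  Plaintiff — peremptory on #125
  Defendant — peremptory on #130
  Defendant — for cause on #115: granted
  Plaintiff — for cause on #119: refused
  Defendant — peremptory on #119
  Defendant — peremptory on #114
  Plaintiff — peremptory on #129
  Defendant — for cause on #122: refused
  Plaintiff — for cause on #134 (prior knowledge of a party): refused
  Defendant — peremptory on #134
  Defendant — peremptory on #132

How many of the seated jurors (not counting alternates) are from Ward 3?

3

Removed: #113, #114, #115, #119, #120, #125, #128, #129, #130, #132, #133, #134.
Seated jurors 1–6: #112, #116, #117, #118, #121, #122 (alternates #123 not counted).
Of those, in Ward 3: #118, #121, #122 → 3.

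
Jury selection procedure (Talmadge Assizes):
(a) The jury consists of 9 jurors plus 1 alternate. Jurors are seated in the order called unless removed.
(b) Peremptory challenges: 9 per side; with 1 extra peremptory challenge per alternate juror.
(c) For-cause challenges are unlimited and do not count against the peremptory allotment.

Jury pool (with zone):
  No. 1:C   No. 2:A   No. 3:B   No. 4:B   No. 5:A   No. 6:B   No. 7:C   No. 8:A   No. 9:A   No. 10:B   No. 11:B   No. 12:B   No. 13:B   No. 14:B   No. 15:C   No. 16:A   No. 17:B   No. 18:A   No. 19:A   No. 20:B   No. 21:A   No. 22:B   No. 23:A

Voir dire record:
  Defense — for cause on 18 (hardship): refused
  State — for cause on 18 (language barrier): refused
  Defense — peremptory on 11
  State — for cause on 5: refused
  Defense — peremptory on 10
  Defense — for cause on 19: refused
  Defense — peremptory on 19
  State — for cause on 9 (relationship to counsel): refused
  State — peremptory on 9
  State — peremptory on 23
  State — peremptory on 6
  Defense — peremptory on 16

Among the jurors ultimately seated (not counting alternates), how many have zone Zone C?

2

Removed: #6, #9, #10, #11, #16, #19, #23.
Seated jurors 1–9: #1, #2, #3, #4, #5, #7, #8, #12, #13 (alternates #14 not counted).
Of those, in Zone C: #1, #7 → 2.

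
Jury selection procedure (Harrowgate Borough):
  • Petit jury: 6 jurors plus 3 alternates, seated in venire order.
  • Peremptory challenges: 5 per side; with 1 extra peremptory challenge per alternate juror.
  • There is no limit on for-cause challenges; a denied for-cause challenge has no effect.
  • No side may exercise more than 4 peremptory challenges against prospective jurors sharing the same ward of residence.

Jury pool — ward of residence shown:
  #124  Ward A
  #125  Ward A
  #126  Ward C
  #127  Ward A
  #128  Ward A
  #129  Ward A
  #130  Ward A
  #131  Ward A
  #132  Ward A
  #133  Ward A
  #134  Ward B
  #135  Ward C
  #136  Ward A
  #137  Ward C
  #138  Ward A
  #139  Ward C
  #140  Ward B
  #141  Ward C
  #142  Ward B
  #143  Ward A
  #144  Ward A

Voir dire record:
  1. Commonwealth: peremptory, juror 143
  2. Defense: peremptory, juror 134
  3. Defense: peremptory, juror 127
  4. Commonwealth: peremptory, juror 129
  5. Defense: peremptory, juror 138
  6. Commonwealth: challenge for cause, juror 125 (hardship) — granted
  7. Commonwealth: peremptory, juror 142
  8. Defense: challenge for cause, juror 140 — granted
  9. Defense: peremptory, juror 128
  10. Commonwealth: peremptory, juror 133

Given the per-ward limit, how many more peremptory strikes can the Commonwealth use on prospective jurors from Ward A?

Commonwealth peremptories so far: #143, #129, #142, #133 — 4 of 8 used, 4 left overall.
Against Ward A: #143, #129, #133 — 3 used; per-ward cap 4 leaves 1.
Binding limit: min(4, 1) = 1.

1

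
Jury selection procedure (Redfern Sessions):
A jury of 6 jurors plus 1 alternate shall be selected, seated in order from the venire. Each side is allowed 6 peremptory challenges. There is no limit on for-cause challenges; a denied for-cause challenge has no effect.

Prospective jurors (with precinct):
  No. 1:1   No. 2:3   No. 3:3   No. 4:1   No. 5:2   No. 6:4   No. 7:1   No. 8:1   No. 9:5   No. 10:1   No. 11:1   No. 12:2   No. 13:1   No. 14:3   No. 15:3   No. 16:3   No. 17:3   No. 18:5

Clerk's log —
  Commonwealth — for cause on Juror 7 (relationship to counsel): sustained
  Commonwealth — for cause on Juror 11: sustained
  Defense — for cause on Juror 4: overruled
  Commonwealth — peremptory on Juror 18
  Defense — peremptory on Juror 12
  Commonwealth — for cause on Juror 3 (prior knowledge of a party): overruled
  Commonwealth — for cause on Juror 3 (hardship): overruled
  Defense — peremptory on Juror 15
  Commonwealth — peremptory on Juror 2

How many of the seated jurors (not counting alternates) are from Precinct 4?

Removed: #2, #7, #11, #12, #15, #18.
Seated jurors 1–6: #1, #3, #4, #5, #6, #8 (alternates #9 not counted).
Of those, in Precinct 4: #6 → 1.

1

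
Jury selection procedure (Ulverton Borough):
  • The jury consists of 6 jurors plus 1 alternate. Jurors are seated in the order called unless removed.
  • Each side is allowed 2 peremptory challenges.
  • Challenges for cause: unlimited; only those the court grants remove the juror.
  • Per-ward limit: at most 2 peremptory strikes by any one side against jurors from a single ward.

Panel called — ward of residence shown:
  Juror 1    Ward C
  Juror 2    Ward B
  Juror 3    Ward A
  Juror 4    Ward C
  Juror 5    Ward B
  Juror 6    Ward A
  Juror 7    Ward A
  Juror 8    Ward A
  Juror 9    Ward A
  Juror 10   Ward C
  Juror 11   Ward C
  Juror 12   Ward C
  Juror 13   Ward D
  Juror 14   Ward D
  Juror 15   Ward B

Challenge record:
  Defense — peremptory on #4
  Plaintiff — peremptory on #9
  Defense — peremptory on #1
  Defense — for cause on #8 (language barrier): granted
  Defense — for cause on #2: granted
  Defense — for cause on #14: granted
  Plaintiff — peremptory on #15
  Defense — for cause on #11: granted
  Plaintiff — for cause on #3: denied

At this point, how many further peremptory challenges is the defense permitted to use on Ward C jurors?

0

Defense peremptories so far: #4, #1 — 2 of 2 used, 0 left overall.
Against Ward C: #4, #1 — 2 used; per-ward cap 2 leaves 0.
Binding limit: min(0, 0) = 0.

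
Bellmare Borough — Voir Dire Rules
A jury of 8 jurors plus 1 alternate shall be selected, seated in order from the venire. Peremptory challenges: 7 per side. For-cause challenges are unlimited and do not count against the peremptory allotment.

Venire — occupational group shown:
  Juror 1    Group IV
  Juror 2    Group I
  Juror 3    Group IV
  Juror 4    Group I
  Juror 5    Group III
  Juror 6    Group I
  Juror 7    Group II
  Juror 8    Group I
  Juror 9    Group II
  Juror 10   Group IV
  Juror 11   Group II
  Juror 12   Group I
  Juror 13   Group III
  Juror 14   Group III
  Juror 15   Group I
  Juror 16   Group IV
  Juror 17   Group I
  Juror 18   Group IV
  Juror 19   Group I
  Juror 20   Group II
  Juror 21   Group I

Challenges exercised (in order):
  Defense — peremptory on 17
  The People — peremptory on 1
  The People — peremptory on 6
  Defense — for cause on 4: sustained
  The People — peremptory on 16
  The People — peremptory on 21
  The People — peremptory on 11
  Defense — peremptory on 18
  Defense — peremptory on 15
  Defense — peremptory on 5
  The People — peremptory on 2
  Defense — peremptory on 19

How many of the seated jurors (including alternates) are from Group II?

3

Removed: #1, #2, #4, #5, #6, #11, #15, #16, #17, #18, #19, #21.
Seated (9 incl. alternates): #3, #7, #8, #9, #10, #12, #13, #14, #20.
Of those, in Group II: #7, #9, #20 → 3.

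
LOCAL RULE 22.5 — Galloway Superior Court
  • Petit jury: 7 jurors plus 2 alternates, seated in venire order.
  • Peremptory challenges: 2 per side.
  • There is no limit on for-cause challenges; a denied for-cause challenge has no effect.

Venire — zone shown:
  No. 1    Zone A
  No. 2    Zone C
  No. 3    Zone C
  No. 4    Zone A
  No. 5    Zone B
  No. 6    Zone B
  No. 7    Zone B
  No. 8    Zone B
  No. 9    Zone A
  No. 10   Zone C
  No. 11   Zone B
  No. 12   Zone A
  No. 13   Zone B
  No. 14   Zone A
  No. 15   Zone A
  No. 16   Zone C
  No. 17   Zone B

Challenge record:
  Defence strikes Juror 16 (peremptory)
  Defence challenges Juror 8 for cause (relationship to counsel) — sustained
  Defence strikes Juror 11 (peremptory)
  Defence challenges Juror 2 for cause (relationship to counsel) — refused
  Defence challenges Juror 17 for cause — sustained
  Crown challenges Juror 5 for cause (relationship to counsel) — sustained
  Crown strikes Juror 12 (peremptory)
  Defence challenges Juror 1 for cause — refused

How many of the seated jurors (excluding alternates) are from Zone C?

Removed: #5, #8, #11, #12, #16, #17.
Seated jurors 1–7: #1, #2, #3, #4, #6, #7, #9 (alternates #10, #13 not counted).
Of those, in Zone C: #2, #3 → 2.

2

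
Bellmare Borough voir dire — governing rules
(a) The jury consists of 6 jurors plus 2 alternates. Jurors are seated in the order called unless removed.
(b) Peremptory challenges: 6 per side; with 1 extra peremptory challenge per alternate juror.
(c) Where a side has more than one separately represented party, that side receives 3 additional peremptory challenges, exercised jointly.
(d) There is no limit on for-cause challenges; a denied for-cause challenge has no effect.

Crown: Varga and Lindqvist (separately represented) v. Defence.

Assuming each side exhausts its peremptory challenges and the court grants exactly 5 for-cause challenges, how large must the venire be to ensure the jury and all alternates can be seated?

32

Seats to fill: 6 + 2 alternates = 8.
Peremptories — Crown: 6 + 1×2 + 3 = 11; Defence: 6 + 1×2 = 8; total 19.
For-cause removals: 5.
Minimum venire: 8 + 19 + 5 = 32.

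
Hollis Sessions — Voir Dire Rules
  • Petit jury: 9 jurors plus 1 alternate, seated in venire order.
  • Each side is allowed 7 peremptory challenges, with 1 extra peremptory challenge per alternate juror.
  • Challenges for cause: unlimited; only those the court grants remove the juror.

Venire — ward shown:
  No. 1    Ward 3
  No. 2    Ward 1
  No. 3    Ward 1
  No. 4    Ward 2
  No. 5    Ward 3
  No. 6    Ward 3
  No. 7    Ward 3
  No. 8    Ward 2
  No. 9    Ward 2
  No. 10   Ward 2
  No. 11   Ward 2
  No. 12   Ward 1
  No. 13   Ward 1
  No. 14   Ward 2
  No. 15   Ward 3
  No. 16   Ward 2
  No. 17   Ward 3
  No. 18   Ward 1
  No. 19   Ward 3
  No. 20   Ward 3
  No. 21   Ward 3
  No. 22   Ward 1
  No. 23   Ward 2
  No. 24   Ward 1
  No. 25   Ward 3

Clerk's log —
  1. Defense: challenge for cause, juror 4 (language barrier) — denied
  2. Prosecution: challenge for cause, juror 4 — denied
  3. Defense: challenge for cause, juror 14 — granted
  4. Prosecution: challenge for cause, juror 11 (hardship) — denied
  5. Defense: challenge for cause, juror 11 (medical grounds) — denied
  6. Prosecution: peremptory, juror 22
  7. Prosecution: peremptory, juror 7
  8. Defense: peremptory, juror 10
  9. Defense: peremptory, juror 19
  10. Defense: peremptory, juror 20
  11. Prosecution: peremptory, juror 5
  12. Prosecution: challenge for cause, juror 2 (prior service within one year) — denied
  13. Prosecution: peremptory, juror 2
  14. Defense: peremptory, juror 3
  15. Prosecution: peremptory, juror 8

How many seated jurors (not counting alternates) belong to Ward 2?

4

Removed: #2, #3, #5, #7, #8, #10, #14, #19, #20, #22.
Seated jurors 1–9: #1, #4, #6, #9, #11, #12, #13, #15, #16 (alternates #17 not counted).
Of those, in Ward 2: #4, #9, #11, #16 → 4.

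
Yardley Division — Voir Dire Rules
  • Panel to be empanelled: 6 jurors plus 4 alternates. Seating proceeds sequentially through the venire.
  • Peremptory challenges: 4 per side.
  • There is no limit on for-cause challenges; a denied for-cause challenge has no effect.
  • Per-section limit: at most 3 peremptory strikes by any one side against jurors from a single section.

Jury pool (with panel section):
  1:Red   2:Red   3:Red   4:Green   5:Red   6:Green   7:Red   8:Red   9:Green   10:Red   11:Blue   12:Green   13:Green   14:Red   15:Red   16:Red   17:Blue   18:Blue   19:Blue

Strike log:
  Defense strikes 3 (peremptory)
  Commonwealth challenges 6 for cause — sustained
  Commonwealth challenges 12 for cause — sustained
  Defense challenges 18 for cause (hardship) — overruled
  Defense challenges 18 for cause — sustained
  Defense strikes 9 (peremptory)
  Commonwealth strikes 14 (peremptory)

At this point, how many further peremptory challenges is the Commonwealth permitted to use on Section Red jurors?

Commonwealth peremptories so far: #14 — 1 of 4 used, 3 left overall.
Against Section Red: #14 — 1 used; per-section cap 3 leaves 2.
Binding limit: min(3, 2) = 2.

2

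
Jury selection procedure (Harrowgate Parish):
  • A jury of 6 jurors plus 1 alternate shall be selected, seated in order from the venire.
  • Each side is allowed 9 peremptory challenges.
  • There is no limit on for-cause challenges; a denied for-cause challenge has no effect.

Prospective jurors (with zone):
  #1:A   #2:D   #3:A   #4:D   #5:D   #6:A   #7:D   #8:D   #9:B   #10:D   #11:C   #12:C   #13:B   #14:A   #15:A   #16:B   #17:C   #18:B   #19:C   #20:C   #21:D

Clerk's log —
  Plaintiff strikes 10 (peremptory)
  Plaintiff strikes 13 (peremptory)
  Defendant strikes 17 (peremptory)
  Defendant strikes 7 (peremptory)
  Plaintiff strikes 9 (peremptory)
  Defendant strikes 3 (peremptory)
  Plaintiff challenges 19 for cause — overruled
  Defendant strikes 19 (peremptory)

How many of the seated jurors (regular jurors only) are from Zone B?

Removed: #3, #7, #9, #10, #13, #17, #19.
Seated jurors 1–6: #1, #2, #4, #5, #6, #8 (alternates #11 not counted).
None of those are in Zone B → 0.

0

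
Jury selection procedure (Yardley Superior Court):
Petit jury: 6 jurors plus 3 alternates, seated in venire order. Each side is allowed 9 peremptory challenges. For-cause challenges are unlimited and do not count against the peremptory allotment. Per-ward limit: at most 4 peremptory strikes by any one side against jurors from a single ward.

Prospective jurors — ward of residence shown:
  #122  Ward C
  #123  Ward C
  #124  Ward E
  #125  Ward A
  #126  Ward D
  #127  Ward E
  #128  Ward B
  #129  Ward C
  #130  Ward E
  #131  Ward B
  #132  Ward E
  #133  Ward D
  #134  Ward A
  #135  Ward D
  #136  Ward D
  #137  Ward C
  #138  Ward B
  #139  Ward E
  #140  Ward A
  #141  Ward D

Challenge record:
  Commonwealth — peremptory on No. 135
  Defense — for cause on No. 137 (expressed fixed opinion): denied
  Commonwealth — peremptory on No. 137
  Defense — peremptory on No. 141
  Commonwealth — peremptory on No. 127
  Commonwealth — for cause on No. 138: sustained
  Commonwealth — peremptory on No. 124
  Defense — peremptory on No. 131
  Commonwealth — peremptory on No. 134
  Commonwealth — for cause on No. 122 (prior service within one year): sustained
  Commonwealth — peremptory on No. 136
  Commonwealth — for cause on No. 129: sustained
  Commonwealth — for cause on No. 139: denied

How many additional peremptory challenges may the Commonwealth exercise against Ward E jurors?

2

Commonwealth peremptories so far: #135, #137, #127, #124, #134, #136 — 6 of 9 used, 3 left overall.
Against Ward E: #127, #124 — 2 used; per-ward cap 4 leaves 2.
Binding limit: min(3, 2) = 2.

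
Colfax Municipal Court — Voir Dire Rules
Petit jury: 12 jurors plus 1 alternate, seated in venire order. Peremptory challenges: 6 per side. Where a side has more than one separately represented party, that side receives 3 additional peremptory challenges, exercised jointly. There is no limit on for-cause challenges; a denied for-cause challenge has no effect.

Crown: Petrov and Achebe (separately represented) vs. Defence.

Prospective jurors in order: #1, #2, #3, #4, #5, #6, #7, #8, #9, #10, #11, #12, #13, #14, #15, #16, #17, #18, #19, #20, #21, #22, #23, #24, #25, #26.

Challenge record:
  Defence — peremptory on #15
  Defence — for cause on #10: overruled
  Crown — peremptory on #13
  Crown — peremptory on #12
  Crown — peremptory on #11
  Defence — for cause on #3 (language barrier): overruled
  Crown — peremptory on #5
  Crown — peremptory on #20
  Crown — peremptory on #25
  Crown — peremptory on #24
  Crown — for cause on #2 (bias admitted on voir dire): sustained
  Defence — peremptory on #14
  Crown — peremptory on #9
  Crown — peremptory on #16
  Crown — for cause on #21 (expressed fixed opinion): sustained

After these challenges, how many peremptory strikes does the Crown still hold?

0

Crown allotment: 6 base + 3 multi-party = 9.
Crown peremptories used: #13, #12, #11, #5, #20, #25, #24, #9, #16 — 9 (for-cause on #2, #21 don't count).
Remaining: 9 − 9 = 0.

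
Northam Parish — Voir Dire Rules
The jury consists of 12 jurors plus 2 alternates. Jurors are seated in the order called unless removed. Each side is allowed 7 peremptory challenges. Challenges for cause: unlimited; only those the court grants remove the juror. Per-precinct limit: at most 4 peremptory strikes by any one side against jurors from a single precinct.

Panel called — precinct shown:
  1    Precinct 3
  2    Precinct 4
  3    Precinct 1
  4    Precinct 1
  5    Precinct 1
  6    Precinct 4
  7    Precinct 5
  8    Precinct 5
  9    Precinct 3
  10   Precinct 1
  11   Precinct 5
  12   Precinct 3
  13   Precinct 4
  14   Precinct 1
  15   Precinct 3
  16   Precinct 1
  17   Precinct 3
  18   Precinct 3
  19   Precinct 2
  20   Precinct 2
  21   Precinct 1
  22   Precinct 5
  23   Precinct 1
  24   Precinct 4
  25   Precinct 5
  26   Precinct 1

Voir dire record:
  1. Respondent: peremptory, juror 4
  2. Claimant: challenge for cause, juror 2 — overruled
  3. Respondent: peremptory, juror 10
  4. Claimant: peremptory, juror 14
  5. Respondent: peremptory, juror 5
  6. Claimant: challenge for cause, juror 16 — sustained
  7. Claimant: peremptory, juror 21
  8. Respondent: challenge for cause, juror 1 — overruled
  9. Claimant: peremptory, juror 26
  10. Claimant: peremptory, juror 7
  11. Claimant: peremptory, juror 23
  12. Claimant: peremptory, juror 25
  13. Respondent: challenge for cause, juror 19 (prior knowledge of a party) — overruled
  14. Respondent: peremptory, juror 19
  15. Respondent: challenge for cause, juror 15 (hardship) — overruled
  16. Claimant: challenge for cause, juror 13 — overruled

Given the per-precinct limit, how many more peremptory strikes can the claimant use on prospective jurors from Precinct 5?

Claimant peremptories so far: #14, #21, #26, #7, #23, #25 — 6 of 7 used, 1 left overall.
Against Precinct 5: #7, #25 — 2 used; per-precinct cap 4 leaves 2.
Binding limit: min(1, 2) = 1.

1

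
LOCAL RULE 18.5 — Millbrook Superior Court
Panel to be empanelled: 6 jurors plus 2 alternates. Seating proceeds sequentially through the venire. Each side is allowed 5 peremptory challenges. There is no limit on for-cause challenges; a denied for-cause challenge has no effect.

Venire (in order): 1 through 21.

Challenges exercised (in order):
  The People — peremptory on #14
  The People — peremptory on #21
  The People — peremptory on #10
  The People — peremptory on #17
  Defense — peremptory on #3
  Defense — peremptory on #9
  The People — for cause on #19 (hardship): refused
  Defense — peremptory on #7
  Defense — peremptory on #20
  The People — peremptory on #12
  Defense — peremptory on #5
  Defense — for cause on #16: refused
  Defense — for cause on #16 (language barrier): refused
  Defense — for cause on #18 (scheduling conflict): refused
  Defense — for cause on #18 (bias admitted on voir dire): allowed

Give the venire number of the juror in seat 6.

Removed: #3, #5, #7, #9, #10, #12, #14, #17, #18, #20, #21. (#16, #19 stay — for-cause denied.)
Seating in order: seats 1–6 → #1, #2, #4, #6, #8, #11; alternates → #13, #15.
So seat 6 is #11.

11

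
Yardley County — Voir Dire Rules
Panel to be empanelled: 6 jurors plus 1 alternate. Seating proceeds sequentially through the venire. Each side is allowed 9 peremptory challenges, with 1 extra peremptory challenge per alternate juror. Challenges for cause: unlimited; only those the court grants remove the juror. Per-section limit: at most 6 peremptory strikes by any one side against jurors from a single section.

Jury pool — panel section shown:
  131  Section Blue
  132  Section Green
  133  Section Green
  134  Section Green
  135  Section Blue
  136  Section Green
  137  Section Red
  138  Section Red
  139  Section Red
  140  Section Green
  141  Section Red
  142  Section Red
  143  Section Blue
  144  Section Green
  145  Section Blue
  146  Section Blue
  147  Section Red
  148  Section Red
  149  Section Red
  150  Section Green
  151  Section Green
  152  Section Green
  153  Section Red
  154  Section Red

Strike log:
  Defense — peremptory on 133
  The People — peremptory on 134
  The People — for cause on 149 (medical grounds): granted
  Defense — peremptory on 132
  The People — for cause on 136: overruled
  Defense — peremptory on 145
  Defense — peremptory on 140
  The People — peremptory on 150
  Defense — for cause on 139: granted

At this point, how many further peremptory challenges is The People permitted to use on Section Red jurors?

The People peremptories so far: #134, #150 — 2 of 10 used, 8 left overall.
Against Section Red: none yet — per-section cap 6 leaves 6.
Binding limit: min(8, 6) = 6.

6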